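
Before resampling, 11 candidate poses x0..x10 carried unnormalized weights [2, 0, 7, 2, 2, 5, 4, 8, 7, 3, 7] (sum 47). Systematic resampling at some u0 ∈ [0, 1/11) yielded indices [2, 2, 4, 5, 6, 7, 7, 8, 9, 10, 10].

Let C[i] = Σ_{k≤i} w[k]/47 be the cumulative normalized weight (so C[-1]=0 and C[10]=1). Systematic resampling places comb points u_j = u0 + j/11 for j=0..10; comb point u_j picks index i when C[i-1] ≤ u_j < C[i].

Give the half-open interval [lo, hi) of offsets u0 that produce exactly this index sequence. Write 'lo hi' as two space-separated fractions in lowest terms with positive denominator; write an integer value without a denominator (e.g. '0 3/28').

C = [2/47, 2/47, 9/47, 11/47, 13/47, 18/47, 22/47, 30/47, 37/47, 40/47, 1]
j=0 picked index 2: u0 ∈ [2/47, 9/47)
j=1 picked index 2: u0 ∈ [-25/517, 52/517)
j=2 picked index 4: u0 ∈ [27/517, 49/517)
j=3 picked index 5: u0 ∈ [2/517, 57/517)
j=4 picked index 6: u0 ∈ [10/517, 54/517)
j=5 picked index 7: u0 ∈ [7/517, 95/517)
j=6 picked index 7: u0 ∈ [-40/517, 48/517)
j=7 picked index 8: u0 ∈ [1/517, 78/517)
j=8 picked index 9: u0 ∈ [31/517, 64/517)
j=9 picked index 10: u0 ∈ [17/517, 2/11)
j=10 picked index 10: u0 ∈ [-30/517, 1/11)
intersection: [31/517, 1/11)

31/517 1/11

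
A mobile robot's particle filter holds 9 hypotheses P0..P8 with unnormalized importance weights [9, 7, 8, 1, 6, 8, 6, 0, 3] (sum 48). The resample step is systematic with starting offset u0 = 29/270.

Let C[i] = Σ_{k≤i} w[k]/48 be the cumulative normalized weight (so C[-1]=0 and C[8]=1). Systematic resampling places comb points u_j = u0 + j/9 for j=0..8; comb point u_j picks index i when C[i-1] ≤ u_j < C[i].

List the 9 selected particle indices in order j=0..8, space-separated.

C = [3/16, 1/3, 1/2, 25/48, 31/48, 13/16, 15/16, 15/16, 1]
j=0: u_0=29/270 ∈ [0, 3/16) → index 0
j=1: u_1=59/270 ∈ [3/16, 1/3) → index 1
j=2: u_2=89/270 ∈ [3/16, 1/3) → index 1
j=3: u_3=119/270 ∈ [1/3, 1/2) → index 2
j=4: u_4=149/270 ∈ [25/48, 31/48) → index 4
j=5: u_5=179/270 ∈ [31/48, 13/16) → index 5
j=6: u_6=209/270 ∈ [31/48, 13/16) → index 5
j=7: u_7=239/270 ∈ [13/16, 15/16) → index 6
j=8: u_8=269/270 ∈ [15/16, 1) → index 8

0 1 1 2 4 5 5 6 8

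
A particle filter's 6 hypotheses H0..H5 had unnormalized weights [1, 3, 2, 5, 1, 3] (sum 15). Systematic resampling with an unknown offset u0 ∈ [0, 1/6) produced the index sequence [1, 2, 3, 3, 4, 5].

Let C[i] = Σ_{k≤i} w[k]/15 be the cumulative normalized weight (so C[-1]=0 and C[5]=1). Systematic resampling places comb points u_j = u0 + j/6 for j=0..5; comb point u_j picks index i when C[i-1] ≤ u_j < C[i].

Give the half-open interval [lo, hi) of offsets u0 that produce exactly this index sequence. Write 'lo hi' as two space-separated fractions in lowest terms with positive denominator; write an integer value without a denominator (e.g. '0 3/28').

C = [1/15, 4/15, 2/5, 11/15, 4/5, 1]
j=0 picked index 1: u0 ∈ [1/15, 4/15)
j=1 picked index 2: u0 ∈ [1/10, 7/30)
j=2 picked index 3: u0 ∈ [1/15, 2/5)
j=3 picked index 3: u0 ∈ [-1/10, 7/30)
j=4 picked index 4: u0 ∈ [1/15, 2/15)
j=5 picked index 5: u0 ∈ [-1/30, 1/6)
intersection: [1/10, 2/15)

1/10 2/15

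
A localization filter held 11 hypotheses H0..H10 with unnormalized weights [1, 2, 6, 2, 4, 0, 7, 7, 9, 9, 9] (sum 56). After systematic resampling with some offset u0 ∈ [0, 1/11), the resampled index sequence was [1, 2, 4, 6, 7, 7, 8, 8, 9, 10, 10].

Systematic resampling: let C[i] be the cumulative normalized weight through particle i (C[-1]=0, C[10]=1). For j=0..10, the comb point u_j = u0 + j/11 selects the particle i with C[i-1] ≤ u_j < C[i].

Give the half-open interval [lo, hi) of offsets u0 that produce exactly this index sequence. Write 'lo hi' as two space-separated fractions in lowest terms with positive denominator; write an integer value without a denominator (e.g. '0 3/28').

C = [1/56, 3/56, 9/56, 11/56, 15/56, 15/56, 11/28, 29/56, 19/28, 47/56, 1]
j=0 picked index 1: u0 ∈ [1/56, 3/56)
j=1 picked index 2: u0 ∈ [-23/616, 43/616)
j=2 picked index 4: u0 ∈ [9/616, 53/616)
j=3 picked index 6: u0 ∈ [-3/616, 37/308)
j=4 picked index 7: u0 ∈ [9/308, 95/616)
j=5 picked index 7: u0 ∈ [-19/308, 39/616)
j=6 picked index 8: u0 ∈ [-17/616, 41/308)
j=7 picked index 8: u0 ∈ [-73/616, 13/308)
j=8 picked index 9: u0 ∈ [-15/308, 69/616)
j=9 picked index 10: u0 ∈ [13/616, 2/11)
j=10 picked index 10: u0 ∈ [-43/616, 1/11)
intersection: [9/308, 13/308)

9/308 13/308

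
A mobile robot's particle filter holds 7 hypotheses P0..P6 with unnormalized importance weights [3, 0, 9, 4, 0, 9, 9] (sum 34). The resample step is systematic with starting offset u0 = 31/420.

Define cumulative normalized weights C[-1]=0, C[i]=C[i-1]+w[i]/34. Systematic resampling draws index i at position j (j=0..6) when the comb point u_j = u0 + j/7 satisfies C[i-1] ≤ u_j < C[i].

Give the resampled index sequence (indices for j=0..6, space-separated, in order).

C = [3/34, 3/34, 6/17, 8/17, 8/17, 25/34, 1]
j=0: u_0=31/420 ∈ [0, 3/34) → index 0
j=1: u_1=13/60 ∈ [3/34, 6/17) → index 2
j=2: u_2=151/420 ∈ [6/17, 8/17) → index 3
j=3: u_3=211/420 ∈ [8/17, 25/34) → index 5
j=4: u_4=271/420 ∈ [8/17, 25/34) → index 5
j=5: u_5=331/420 ∈ [25/34, 1) → index 6
j=6: u_6=391/420 ∈ [25/34, 1) → index 6

0 2 3 5 5 6 6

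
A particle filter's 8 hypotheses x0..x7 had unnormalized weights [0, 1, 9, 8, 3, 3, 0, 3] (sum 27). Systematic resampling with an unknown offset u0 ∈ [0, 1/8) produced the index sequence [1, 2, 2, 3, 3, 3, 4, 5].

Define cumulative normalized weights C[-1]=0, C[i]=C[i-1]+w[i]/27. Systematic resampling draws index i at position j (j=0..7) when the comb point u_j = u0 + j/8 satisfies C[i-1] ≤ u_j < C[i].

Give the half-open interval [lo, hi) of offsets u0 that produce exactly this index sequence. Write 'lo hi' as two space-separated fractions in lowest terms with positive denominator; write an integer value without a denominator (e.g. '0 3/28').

0 1/72

C = [0, 1/27, 10/27, 2/3, 7/9, 8/9, 8/9, 1]
j=0 picked index 1: u0 ∈ [0, 1/27)
j=1 picked index 2: u0 ∈ [-19/216, 53/216)
j=2 picked index 2: u0 ∈ [-23/108, 13/108)
j=3 picked index 3: u0 ∈ [-1/216, 7/24)
j=4 picked index 3: u0 ∈ [-7/54, 1/6)
j=5 picked index 3: u0 ∈ [-55/216, 1/24)
j=6 picked index 4: u0 ∈ [-1/12, 1/36)
j=7 picked index 5: u0 ∈ [-7/72, 1/72)
intersection: [0, 1/72)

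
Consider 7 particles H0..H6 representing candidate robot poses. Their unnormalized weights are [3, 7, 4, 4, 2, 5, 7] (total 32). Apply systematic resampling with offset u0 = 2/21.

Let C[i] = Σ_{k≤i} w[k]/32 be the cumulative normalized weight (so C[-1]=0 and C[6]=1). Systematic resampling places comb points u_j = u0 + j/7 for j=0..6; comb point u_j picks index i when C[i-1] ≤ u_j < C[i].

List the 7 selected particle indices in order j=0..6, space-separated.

1 1 2 3 5 6 6

C = [3/32, 5/16, 7/16, 9/16, 5/8, 25/32, 1]
j=0: u_0=2/21 ∈ [3/32, 5/16) → index 1
j=1: u_1=5/21 ∈ [3/32, 5/16) → index 1
j=2: u_2=8/21 ∈ [5/16, 7/16) → index 2
j=3: u_3=11/21 ∈ [7/16, 9/16) → index 3
j=4: u_4=2/3 ∈ [5/8, 25/32) → index 5
j=5: u_5=17/21 ∈ [25/32, 1) → index 6
j=6: u_6=20/21 ∈ [25/32, 1) → index 6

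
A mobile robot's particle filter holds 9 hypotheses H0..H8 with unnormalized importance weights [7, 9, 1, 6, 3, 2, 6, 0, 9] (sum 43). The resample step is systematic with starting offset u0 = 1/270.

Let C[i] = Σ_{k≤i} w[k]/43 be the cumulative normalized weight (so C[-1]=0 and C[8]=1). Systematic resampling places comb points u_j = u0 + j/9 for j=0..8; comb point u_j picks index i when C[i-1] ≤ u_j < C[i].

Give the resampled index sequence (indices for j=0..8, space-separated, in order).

0 0 1 1 3 4 6 6 8

C = [7/43, 16/43, 17/43, 23/43, 26/43, 28/43, 34/43, 34/43, 1]
j=0: u_0=1/270 ∈ [0, 7/43) → index 0
j=1: u_1=31/270 ∈ [0, 7/43) → index 0
j=2: u_2=61/270 ∈ [7/43, 16/43) → index 1
j=3: u_3=91/270 ∈ [7/43, 16/43) → index 1
j=4: u_4=121/270 ∈ [17/43, 23/43) → index 3
j=5: u_5=151/270 ∈ [23/43, 26/43) → index 4
j=6: u_6=181/270 ∈ [28/43, 34/43) → index 6
j=7: u_7=211/270 ∈ [28/43, 34/43) → index 6
j=8: u_8=241/270 ∈ [34/43, 1) → index 8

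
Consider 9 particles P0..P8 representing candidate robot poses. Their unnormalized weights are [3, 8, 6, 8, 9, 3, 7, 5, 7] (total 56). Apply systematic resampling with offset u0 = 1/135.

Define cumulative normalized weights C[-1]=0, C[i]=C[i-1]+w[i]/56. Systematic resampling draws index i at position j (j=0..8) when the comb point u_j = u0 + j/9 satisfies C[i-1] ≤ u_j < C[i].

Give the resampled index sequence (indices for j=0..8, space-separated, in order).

0 1 2 3 4 4 6 6 8

C = [3/56, 11/56, 17/56, 25/56, 17/28, 37/56, 11/14, 7/8, 1]
j=0: u_0=1/135 ∈ [0, 3/56) → index 0
j=1: u_1=16/135 ∈ [3/56, 11/56) → index 1
j=2: u_2=31/135 ∈ [11/56, 17/56) → index 2
j=3: u_3=46/135 ∈ [17/56, 25/56) → index 3
j=4: u_4=61/135 ∈ [25/56, 17/28) → index 4
j=5: u_5=76/135 ∈ [25/56, 17/28) → index 4
j=6: u_6=91/135 ∈ [37/56, 11/14) → index 6
j=7: u_7=106/135 ∈ [37/56, 11/14) → index 6
j=8: u_8=121/135 ∈ [7/8, 1) → index 8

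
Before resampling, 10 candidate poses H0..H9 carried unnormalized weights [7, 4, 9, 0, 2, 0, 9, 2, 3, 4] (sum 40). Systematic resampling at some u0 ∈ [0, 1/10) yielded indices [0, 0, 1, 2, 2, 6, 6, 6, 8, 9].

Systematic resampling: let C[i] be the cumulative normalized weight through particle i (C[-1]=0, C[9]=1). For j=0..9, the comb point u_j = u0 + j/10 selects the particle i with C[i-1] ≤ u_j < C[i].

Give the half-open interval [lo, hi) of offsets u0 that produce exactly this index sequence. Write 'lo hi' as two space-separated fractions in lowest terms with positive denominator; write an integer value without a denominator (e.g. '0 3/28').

C = [7/40, 11/40, 1/2, 1/2, 11/20, 11/20, 31/40, 33/40, 9/10, 1]
j=0 picked index 0: u0 ∈ [0, 7/40)
j=1 picked index 0: u0 ∈ [-1/10, 3/40)
j=2 picked index 1: u0 ∈ [-1/40, 3/40)
j=3 picked index 2: u0 ∈ [-1/40, 1/5)
j=4 picked index 2: u0 ∈ [-1/8, 1/10)
j=5 picked index 6: u0 ∈ [1/20, 11/40)
j=6 picked index 6: u0 ∈ [-1/20, 7/40)
j=7 picked index 6: u0 ∈ [-3/20, 3/40)
j=8 picked index 8: u0 ∈ [1/40, 1/10)
j=9 picked index 9: u0 ∈ [0, 1/10)
intersection: [1/20, 3/40)

1/20 3/40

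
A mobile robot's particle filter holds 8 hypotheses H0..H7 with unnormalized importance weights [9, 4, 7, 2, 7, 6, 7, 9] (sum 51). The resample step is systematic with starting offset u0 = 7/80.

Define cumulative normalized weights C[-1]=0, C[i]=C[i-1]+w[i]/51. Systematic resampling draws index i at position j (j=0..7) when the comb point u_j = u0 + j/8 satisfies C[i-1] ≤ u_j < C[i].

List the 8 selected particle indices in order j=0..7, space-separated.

0 1 2 4 5 6 7 7

C = [3/17, 13/51, 20/51, 22/51, 29/51, 35/51, 14/17, 1]
j=0: u_0=7/80 ∈ [0, 3/17) → index 0
j=1: u_1=17/80 ∈ [3/17, 13/51) → index 1
j=2: u_2=27/80 ∈ [13/51, 20/51) → index 2
j=3: u_3=37/80 ∈ [22/51, 29/51) → index 4
j=4: u_4=47/80 ∈ [29/51, 35/51) → index 5
j=5: u_5=57/80 ∈ [35/51, 14/17) → index 6
j=6: u_6=67/80 ∈ [14/17, 1) → index 7
j=7: u_7=77/80 ∈ [14/17, 1) → index 7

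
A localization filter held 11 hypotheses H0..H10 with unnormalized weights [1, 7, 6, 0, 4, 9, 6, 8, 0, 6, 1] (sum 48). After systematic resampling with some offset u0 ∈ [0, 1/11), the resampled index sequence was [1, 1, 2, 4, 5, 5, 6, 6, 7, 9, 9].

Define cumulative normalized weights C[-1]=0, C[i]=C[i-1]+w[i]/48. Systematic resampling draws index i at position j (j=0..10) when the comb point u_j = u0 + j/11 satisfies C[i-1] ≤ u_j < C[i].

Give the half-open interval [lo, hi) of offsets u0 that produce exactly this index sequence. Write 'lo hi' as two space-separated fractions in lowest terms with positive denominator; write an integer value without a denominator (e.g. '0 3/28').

C = [1/48, 1/6, 7/24, 7/24, 3/8, 9/16, 11/16, 41/48, 41/48, 47/48, 1]
j=0 picked index 1: u0 ∈ [1/48, 1/6)
j=1 picked index 1: u0 ∈ [-37/528, 5/66)
j=2 picked index 2: u0 ∈ [-1/66, 29/264)
j=3 picked index 4: u0 ∈ [5/264, 9/88)
j=4 picked index 5: u0 ∈ [1/88, 35/176)
j=5 picked index 5: u0 ∈ [-7/88, 19/176)
j=6 picked index 6: u0 ∈ [3/176, 25/176)
j=7 picked index 6: u0 ∈ [-13/176, 9/176)
j=8 picked index 7: u0 ∈ [-7/176, 67/528)
j=9 picked index 9: u0 ∈ [19/528, 85/528)
j=10 picked index 9: u0 ∈ [-29/528, 37/528)
intersection: [19/528, 9/176)

19/528 9/176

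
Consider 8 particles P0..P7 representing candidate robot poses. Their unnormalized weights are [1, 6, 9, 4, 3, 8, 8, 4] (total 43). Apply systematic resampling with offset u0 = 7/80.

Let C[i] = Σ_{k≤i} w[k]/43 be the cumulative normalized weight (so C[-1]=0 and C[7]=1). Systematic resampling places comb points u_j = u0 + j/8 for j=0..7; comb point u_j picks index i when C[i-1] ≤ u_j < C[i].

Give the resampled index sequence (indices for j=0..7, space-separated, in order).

1 2 2 3 5 5 6 7

C = [1/43, 7/43, 16/43, 20/43, 23/43, 31/43, 39/43, 1]
j=0: u_0=7/80 ∈ [1/43, 7/43) → index 1
j=1: u_1=17/80 ∈ [7/43, 16/43) → index 2
j=2: u_2=27/80 ∈ [7/43, 16/43) → index 2
j=3: u_3=37/80 ∈ [16/43, 20/43) → index 3
j=4: u_4=47/80 ∈ [23/43, 31/43) → index 5
j=5: u_5=57/80 ∈ [23/43, 31/43) → index 5
j=6: u_6=67/80 ∈ [31/43, 39/43) → index 6
j=7: u_7=77/80 ∈ [39/43, 1) → index 7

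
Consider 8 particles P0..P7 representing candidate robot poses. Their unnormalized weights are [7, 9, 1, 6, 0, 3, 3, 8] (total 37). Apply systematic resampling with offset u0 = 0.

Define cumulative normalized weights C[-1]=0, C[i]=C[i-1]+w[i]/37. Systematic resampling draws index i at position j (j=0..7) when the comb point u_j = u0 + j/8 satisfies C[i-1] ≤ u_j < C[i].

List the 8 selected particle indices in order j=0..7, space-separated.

0 0 1 1 3 5 6 7

C = [7/37, 16/37, 17/37, 23/37, 23/37, 26/37, 29/37, 1]
j=0: u_0=0 ∈ [0, 7/37) → index 0
j=1: u_1=1/8 ∈ [0, 7/37) → index 0
j=2: u_2=1/4 ∈ [7/37, 16/37) → index 1
j=3: u_3=3/8 ∈ [7/37, 16/37) → index 1
j=4: u_4=1/2 ∈ [17/37, 23/37) → index 3
j=5: u_5=5/8 ∈ [23/37, 26/37) → index 5
j=6: u_6=3/4 ∈ [26/37, 29/37) → index 6
j=7: u_7=7/8 ∈ [29/37, 1) → index 7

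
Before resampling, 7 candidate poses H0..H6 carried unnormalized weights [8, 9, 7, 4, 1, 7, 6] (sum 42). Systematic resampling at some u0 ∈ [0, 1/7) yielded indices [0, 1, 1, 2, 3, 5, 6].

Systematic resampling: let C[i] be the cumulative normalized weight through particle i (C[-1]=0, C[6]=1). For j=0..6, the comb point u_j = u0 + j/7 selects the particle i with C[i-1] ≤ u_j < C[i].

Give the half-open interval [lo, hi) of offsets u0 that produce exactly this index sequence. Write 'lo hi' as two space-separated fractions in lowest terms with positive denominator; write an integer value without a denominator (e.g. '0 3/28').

1/21 2/21

C = [4/21, 17/42, 4/7, 2/3, 29/42, 6/7, 1]
j=0 picked index 0: u0 ∈ [0, 4/21)
j=1 picked index 1: u0 ∈ [1/21, 11/42)
j=2 picked index 1: u0 ∈ [-2/21, 5/42)
j=3 picked index 2: u0 ∈ [-1/42, 1/7)
j=4 picked index 3: u0 ∈ [0, 2/21)
j=5 picked index 5: u0 ∈ [-1/42, 1/7)
j=6 picked index 6: u0 ∈ [0, 1/7)
intersection: [1/21, 2/21)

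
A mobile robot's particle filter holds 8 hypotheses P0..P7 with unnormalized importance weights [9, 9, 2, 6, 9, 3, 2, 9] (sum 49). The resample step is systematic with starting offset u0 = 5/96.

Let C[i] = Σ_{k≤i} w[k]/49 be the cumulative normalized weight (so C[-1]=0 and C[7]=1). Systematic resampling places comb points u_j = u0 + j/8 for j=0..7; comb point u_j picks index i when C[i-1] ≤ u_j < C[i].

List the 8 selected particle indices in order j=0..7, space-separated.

C = [9/49, 18/49, 20/49, 26/49, 5/7, 38/49, 40/49, 1]
j=0: u_0=5/96 ∈ [0, 9/49) → index 0
j=1: u_1=17/96 ∈ [0, 9/49) → index 0
j=2: u_2=29/96 ∈ [9/49, 18/49) → index 1
j=3: u_3=41/96 ∈ [20/49, 26/49) → index 3
j=4: u_4=53/96 ∈ [26/49, 5/7) → index 4
j=5: u_5=65/96 ∈ [26/49, 5/7) → index 4
j=6: u_6=77/96 ∈ [38/49, 40/49) → index 6
j=7: u_7=89/96 ∈ [40/49, 1) → index 7

0 0 1 3 4 4 6 7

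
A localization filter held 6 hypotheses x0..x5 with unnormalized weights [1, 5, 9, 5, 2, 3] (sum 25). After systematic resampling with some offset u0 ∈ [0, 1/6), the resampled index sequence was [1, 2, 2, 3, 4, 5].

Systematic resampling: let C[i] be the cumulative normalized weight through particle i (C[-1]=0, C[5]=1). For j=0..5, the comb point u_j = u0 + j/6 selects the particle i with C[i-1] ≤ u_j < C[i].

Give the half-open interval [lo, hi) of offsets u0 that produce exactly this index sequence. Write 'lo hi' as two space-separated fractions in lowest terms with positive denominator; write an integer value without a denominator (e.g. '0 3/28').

C = [1/25, 6/25, 3/5, 4/5, 22/25, 1]
j=0 picked index 1: u0 ∈ [1/25, 6/25)
j=1 picked index 2: u0 ∈ [11/150, 13/30)
j=2 picked index 2: u0 ∈ [-7/75, 4/15)
j=3 picked index 3: u0 ∈ [1/10, 3/10)
j=4 picked index 4: u0 ∈ [2/15, 16/75)
j=5 picked index 5: u0 ∈ [7/150, 1/6)
intersection: [2/15, 1/6)

2/15 1/6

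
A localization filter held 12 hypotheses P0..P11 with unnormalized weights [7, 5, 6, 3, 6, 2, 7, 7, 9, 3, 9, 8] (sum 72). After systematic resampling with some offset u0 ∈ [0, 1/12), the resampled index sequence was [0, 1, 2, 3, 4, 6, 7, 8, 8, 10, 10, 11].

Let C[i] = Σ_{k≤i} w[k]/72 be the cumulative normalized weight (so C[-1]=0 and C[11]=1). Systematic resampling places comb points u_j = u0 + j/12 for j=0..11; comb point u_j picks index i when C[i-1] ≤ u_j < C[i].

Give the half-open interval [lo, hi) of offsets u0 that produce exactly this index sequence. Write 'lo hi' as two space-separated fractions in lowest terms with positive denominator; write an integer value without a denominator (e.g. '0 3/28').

1/72 1/24

C = [7/72, 1/6, 1/4, 7/24, 3/8, 29/72, 1/2, 43/72, 13/18, 55/72, 8/9, 1]
j=0 picked index 0: u0 ∈ [0, 7/72)
j=1 picked index 1: u0 ∈ [1/72, 1/12)
j=2 picked index 2: u0 ∈ [0, 1/12)
j=3 picked index 3: u0 ∈ [0, 1/24)
j=4 picked index 4: u0 ∈ [-1/24, 1/24)
j=5 picked index 6: u0 ∈ [-1/72, 1/12)
j=6 picked index 7: u0 ∈ [0, 7/72)
j=7 picked index 8: u0 ∈ [1/72, 5/36)
j=8 picked index 8: u0 ∈ [-5/72, 1/18)
j=9 picked index 10: u0 ∈ [1/72, 5/36)
j=10 picked index 10: u0 ∈ [-5/72, 1/18)
j=11 picked index 11: u0 ∈ [-1/36, 1/12)
intersection: [1/72, 1/24)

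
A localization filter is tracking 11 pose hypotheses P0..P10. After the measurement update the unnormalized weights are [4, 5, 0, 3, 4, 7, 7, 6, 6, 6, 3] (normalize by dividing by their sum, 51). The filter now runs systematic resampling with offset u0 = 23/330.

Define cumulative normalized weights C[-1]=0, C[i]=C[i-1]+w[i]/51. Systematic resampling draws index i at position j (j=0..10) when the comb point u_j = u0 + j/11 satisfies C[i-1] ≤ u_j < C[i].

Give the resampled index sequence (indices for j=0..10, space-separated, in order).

C = [4/51, 3/17, 3/17, 4/17, 16/51, 23/51, 10/17, 12/17, 14/17, 16/17, 1]
j=0: u_0=23/330 ∈ [0, 4/51) → index 0
j=1: u_1=53/330 ∈ [4/51, 3/17) → index 1
j=2: u_2=83/330 ∈ [4/17, 16/51) → index 4
j=3: u_3=113/330 ∈ [16/51, 23/51) → index 5
j=4: u_4=13/30 ∈ [16/51, 23/51) → index 5
j=5: u_5=173/330 ∈ [23/51, 10/17) → index 6
j=6: u_6=203/330 ∈ [10/17, 12/17) → index 7
j=7: u_7=233/330 ∈ [12/17, 14/17) → index 8
j=8: u_8=263/330 ∈ [12/17, 14/17) → index 8
j=9: u_9=293/330 ∈ [14/17, 16/17) → index 9
j=10: u_10=323/330 ∈ [16/17, 1) → index 10

0 1 4 5 5 6 7 8 8 9 10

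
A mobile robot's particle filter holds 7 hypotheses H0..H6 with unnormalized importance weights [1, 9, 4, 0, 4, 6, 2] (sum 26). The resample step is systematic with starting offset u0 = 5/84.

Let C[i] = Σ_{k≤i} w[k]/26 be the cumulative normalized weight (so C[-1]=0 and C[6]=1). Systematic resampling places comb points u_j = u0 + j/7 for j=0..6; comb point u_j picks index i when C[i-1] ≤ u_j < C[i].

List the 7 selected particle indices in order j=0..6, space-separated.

1 1 1 2 4 5 5

C = [1/26, 5/13, 7/13, 7/13, 9/13, 12/13, 1]
j=0: u_0=5/84 ∈ [1/26, 5/13) → index 1
j=1: u_1=17/84 ∈ [1/26, 5/13) → index 1
j=2: u_2=29/84 ∈ [1/26, 5/13) → index 1
j=3: u_3=41/84 ∈ [5/13, 7/13) → index 2
j=4: u_4=53/84 ∈ [7/13, 9/13) → index 4
j=5: u_5=65/84 ∈ [9/13, 12/13) → index 5
j=6: u_6=11/12 ∈ [9/13, 12/13) → index 5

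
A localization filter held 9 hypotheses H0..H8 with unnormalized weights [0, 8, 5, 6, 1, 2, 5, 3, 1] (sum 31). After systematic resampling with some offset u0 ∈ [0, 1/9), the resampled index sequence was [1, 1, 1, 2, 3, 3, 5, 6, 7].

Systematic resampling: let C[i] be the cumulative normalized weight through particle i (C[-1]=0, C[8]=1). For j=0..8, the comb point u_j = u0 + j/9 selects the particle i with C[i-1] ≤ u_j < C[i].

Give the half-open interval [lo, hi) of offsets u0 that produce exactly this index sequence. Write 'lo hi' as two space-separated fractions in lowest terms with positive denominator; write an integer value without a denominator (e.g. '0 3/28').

C = [0, 8/31, 13/31, 19/31, 20/31, 22/31, 27/31, 30/31, 1]
j=0 picked index 1: u0 ∈ [0, 8/31)
j=1 picked index 1: u0 ∈ [-1/9, 41/279)
j=2 picked index 1: u0 ∈ [-2/9, 10/279)
j=3 picked index 2: u0 ∈ [-7/93, 8/93)
j=4 picked index 3: u0 ∈ [-7/279, 47/279)
j=5 picked index 3: u0 ∈ [-38/279, 16/279)
j=6 picked index 5: u0 ∈ [-2/93, 4/93)
j=7 picked index 6: u0 ∈ [-19/279, 26/279)
j=8 picked index 7: u0 ∈ [-5/279, 22/279)
intersection: [0, 10/279)

0 10/279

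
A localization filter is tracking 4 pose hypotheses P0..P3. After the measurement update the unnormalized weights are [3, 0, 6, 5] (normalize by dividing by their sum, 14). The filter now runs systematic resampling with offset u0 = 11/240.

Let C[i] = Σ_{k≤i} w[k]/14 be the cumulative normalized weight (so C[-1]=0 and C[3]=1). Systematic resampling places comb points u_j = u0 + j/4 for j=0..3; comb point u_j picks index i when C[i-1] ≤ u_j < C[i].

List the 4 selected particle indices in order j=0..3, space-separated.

0 2 2 3

C = [3/14, 3/14, 9/14, 1]
j=0: u_0=11/240 ∈ [0, 3/14) → index 0
j=1: u_1=71/240 ∈ [3/14, 9/14) → index 2
j=2: u_2=131/240 ∈ [3/14, 9/14) → index 2
j=3: u_3=191/240 ∈ [9/14, 1) → index 3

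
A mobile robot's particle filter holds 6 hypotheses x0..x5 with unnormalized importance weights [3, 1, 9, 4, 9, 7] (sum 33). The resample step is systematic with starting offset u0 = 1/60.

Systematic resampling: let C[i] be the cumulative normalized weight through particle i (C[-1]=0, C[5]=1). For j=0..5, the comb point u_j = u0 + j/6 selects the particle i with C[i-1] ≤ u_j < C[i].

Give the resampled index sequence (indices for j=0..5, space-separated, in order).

0 2 2 4 4 5

C = [1/11, 4/33, 13/33, 17/33, 26/33, 1]
j=0: u_0=1/60 ∈ [0, 1/11) → index 0
j=1: u_1=11/60 ∈ [4/33, 13/33) → index 2
j=2: u_2=7/20 ∈ [4/33, 13/33) → index 2
j=3: u_3=31/60 ∈ [17/33, 26/33) → index 4
j=4: u_4=41/60 ∈ [17/33, 26/33) → index 4
j=5: u_5=17/20 ∈ [26/33, 1) → index 5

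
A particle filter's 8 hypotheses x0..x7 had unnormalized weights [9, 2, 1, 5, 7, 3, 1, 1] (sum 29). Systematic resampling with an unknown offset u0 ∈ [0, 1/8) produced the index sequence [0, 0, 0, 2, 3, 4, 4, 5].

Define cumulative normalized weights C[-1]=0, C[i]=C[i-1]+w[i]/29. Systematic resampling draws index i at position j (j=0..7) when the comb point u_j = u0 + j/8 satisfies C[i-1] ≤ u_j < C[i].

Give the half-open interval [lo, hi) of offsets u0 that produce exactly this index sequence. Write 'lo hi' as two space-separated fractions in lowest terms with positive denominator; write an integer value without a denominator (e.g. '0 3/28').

1/232 9/232

C = [9/29, 11/29, 12/29, 17/29, 24/29, 27/29, 28/29, 1]
j=0 picked index 0: u0 ∈ [0, 9/29)
j=1 picked index 0: u0 ∈ [-1/8, 43/232)
j=2 picked index 0: u0 ∈ [-1/4, 7/116)
j=3 picked index 2: u0 ∈ [1/232, 9/232)
j=4 picked index 3: u0 ∈ [-5/58, 5/58)
j=5 picked index 4: u0 ∈ [-9/232, 47/232)
j=6 picked index 4: u0 ∈ [-19/116, 9/116)
j=7 picked index 5: u0 ∈ [-11/232, 13/232)
intersection: [1/232, 9/232)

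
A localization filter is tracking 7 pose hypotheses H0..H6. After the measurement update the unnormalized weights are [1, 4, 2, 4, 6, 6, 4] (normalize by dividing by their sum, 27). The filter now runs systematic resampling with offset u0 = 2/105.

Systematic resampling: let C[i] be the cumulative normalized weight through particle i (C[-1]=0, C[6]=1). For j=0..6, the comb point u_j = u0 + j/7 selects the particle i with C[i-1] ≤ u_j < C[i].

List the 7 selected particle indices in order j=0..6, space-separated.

0 1 3 4 4 5 6

C = [1/27, 5/27, 7/27, 11/27, 17/27, 23/27, 1]
j=0: u_0=2/105 ∈ [0, 1/27) → index 0
j=1: u_1=17/105 ∈ [1/27, 5/27) → index 1
j=2: u_2=32/105 ∈ [7/27, 11/27) → index 3
j=3: u_3=47/105 ∈ [11/27, 17/27) → index 4
j=4: u_4=62/105 ∈ [11/27, 17/27) → index 4
j=5: u_5=11/15 ∈ [17/27, 23/27) → index 5
j=6: u_6=92/105 ∈ [23/27, 1) → index 6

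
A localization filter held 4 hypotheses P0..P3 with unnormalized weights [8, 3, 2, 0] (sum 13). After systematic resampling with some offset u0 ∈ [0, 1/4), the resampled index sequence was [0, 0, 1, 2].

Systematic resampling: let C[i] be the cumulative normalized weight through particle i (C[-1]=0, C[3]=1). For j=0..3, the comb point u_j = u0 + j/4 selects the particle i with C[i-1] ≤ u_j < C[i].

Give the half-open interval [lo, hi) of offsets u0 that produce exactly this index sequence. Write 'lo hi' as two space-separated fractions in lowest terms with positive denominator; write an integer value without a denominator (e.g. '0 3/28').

3/26 1/4

C = [8/13, 11/13, 1, 1]
j=0 picked index 0: u0 ∈ [0, 8/13)
j=1 picked index 0: u0 ∈ [-1/4, 19/52)
j=2 picked index 1: u0 ∈ [3/26, 9/26)
j=3 picked index 2: u0 ∈ [5/52, 1/4)
intersection: [3/26, 1/4)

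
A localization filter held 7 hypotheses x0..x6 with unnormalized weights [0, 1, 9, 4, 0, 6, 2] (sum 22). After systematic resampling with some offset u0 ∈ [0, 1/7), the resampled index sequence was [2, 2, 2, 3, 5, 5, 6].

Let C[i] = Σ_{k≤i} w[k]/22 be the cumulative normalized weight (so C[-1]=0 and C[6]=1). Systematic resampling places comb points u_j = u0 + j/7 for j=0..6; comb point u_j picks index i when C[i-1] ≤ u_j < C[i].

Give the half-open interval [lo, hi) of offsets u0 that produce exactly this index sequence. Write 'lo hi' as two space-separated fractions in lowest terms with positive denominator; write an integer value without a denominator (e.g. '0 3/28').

5/77 1/7

C = [0, 1/22, 5/11, 7/11, 7/11, 10/11, 1]
j=0 picked index 2: u0 ∈ [1/22, 5/11)
j=1 picked index 2: u0 ∈ [-15/154, 24/77)
j=2 picked index 2: u0 ∈ [-37/154, 13/77)
j=3 picked index 3: u0 ∈ [2/77, 16/77)
j=4 picked index 5: u0 ∈ [5/77, 26/77)
j=5 picked index 5: u0 ∈ [-6/77, 15/77)
j=6 picked index 6: u0 ∈ [4/77, 1/7)
intersection: [5/77, 1/7)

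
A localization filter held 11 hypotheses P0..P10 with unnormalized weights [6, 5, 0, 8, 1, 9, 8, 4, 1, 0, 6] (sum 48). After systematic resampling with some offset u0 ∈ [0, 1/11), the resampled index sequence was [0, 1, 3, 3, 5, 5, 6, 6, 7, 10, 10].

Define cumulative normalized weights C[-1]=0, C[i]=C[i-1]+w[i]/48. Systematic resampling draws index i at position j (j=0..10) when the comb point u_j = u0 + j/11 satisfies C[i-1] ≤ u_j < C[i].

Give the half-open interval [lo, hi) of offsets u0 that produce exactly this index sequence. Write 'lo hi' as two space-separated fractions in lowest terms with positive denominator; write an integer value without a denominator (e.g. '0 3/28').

C = [1/8, 11/48, 11/48, 19/48, 5/12, 29/48, 37/48, 41/48, 7/8, 7/8, 1]
j=0 picked index 0: u0 ∈ [0, 1/8)
j=1 picked index 1: u0 ∈ [3/88, 73/528)
j=2 picked index 3: u0 ∈ [25/528, 113/528)
j=3 picked index 3: u0 ∈ [-23/528, 65/528)
j=4 picked index 5: u0 ∈ [7/132, 127/528)
j=5 picked index 5: u0 ∈ [-5/132, 79/528)
j=6 picked index 6: u0 ∈ [31/528, 119/528)
j=7 picked index 6: u0 ∈ [-17/528, 71/528)
j=8 picked index 7: u0 ∈ [23/528, 67/528)
j=9 picked index 10: u0 ∈ [5/88, 2/11)
j=10 picked index 10: u0 ∈ [-3/88, 1/11)
intersection: [31/528, 1/11)

31/528 1/11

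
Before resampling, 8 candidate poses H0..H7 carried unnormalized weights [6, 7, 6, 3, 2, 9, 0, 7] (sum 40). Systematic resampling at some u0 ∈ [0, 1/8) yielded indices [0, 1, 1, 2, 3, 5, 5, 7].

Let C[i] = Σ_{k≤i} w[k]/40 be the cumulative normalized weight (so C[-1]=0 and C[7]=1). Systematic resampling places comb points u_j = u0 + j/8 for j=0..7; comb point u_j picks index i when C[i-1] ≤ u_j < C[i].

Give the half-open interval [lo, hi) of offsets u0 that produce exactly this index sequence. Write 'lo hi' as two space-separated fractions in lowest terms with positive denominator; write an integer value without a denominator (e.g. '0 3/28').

1/40 1/20

C = [3/20, 13/40, 19/40, 11/20, 3/5, 33/40, 33/40, 1]
j=0 picked index 0: u0 ∈ [0, 3/20)
j=1 picked index 1: u0 ∈ [1/40, 1/5)
j=2 picked index 1: u0 ∈ [-1/10, 3/40)
j=3 picked index 2: u0 ∈ [-1/20, 1/10)
j=4 picked index 3: u0 ∈ [-1/40, 1/20)
j=5 picked index 5: u0 ∈ [-1/40, 1/5)
j=6 picked index 5: u0 ∈ [-3/20, 3/40)
j=7 picked index 7: u0 ∈ [-1/20, 1/8)
intersection: [1/40, 1/20)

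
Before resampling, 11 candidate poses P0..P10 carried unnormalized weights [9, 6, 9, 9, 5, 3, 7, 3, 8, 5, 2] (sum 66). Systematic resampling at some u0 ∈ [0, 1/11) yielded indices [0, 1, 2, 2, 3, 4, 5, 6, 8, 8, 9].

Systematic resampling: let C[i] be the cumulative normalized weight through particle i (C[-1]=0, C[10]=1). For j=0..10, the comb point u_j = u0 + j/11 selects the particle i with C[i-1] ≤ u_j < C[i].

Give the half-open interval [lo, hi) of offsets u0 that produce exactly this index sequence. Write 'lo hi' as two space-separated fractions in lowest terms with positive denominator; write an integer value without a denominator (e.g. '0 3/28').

C = [3/22, 5/22, 4/11, 1/2, 19/33, 41/66, 8/11, 17/22, 59/66, 32/33, 1]
j=0 picked index 0: u0 ∈ [0, 3/22)
j=1 picked index 1: u0 ∈ [1/22, 3/22)
j=2 picked index 2: u0 ∈ [1/22, 2/11)
j=3 picked index 2: u0 ∈ [-1/22, 1/11)
j=4 picked index 3: u0 ∈ [0, 3/22)
j=5 picked index 4: u0 ∈ [1/22, 4/33)
j=6 picked index 5: u0 ∈ [1/33, 5/66)
j=7 picked index 6: u0 ∈ [-1/66, 1/11)
j=8 picked index 8: u0 ∈ [1/22, 1/6)
j=9 picked index 8: u0 ∈ [-1/22, 5/66)
j=10 picked index 9: u0 ∈ [-1/66, 2/33)
intersection: [1/22, 2/33)

1/22 2/33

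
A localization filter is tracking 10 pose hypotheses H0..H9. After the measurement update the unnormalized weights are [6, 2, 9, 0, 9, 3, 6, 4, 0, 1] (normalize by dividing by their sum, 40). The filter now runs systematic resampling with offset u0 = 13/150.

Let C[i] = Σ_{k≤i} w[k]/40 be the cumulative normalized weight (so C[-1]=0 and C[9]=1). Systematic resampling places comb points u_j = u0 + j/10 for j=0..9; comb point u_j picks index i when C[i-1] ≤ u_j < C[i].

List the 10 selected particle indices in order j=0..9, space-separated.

0 1 2 2 4 4 5 6 7 9

C = [3/20, 1/5, 17/40, 17/40, 13/20, 29/40, 7/8, 39/40, 39/40, 1]
j=0: u_0=13/150 ∈ [0, 3/20) → index 0
j=1: u_1=14/75 ∈ [3/20, 1/5) → index 1
j=2: u_2=43/150 ∈ [1/5, 17/40) → index 2
j=3: u_3=29/75 ∈ [1/5, 17/40) → index 2
j=4: u_4=73/150 ∈ [17/40, 13/20) → index 4
j=5: u_5=44/75 ∈ [17/40, 13/20) → index 4
j=6: u_6=103/150 ∈ [13/20, 29/40) → index 5
j=7: u_7=59/75 ∈ [29/40, 7/8) → index 6
j=8: u_8=133/150 ∈ [7/8, 39/40) → index 7
j=9: u_9=74/75 ∈ [39/40, 1) → index 9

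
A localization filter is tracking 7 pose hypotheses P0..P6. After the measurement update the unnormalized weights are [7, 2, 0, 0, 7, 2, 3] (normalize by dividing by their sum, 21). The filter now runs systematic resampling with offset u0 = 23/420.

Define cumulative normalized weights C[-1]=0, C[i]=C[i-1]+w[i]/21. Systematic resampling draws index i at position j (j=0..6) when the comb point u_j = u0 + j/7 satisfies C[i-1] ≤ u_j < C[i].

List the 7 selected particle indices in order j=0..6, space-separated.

C = [1/3, 3/7, 3/7, 3/7, 16/21, 6/7, 1]
j=0: u_0=23/420 ∈ [0, 1/3) → index 0
j=1: u_1=83/420 ∈ [0, 1/3) → index 0
j=2: u_2=143/420 ∈ [1/3, 3/7) → index 1
j=3: u_3=29/60 ∈ [3/7, 16/21) → index 4
j=4: u_4=263/420 ∈ [3/7, 16/21) → index 4
j=5: u_5=323/420 ∈ [16/21, 6/7) → index 5
j=6: u_6=383/420 ∈ [6/7, 1) → index 6

0 0 1 4 4 5 6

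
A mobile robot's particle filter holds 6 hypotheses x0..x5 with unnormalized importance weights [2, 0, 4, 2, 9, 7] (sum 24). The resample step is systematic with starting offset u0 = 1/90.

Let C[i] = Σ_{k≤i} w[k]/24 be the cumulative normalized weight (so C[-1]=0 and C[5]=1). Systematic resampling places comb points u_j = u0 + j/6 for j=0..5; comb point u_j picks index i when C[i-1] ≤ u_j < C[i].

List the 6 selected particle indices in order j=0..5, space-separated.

0 2 4 4 4 5

C = [1/12, 1/12, 1/4, 1/3, 17/24, 1]
j=0: u_0=1/90 ∈ [0, 1/12) → index 0
j=1: u_1=8/45 ∈ [1/12, 1/4) → index 2
j=2: u_2=31/90 ∈ [1/3, 17/24) → index 4
j=3: u_3=23/45 ∈ [1/3, 17/24) → index 4
j=4: u_4=61/90 ∈ [1/3, 17/24) → index 4
j=5: u_5=38/45 ∈ [17/24, 1) → index 5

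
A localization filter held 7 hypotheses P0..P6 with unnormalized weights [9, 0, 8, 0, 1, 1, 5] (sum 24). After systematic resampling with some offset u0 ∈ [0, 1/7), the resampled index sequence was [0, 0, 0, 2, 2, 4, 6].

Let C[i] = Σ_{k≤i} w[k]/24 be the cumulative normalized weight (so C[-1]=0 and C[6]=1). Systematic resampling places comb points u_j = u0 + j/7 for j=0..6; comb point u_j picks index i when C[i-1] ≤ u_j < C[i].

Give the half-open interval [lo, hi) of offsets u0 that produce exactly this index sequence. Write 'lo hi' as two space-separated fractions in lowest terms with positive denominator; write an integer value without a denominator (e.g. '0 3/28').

0 1/28

C = [3/8, 3/8, 17/24, 17/24, 3/4, 19/24, 1]
j=0 picked index 0: u0 ∈ [0, 3/8)
j=1 picked index 0: u0 ∈ [-1/7, 13/56)
j=2 picked index 0: u0 ∈ [-2/7, 5/56)
j=3 picked index 2: u0 ∈ [-3/56, 47/168)
j=4 picked index 2: u0 ∈ [-11/56, 23/168)
j=5 picked index 4: u0 ∈ [-1/168, 1/28)
j=6 picked index 6: u0 ∈ [-11/168, 1/7)
intersection: [0, 1/28)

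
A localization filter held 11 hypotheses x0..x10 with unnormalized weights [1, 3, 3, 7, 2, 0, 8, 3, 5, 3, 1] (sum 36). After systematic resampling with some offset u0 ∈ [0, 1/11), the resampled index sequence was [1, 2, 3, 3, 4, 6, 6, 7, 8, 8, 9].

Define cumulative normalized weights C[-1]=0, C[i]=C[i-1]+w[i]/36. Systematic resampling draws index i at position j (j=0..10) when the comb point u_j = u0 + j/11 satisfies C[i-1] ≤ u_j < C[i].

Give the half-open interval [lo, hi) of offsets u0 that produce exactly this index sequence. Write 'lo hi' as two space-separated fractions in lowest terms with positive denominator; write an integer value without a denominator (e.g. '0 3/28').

1/33 25/396

C = [1/36, 1/9, 7/36, 7/18, 4/9, 4/9, 2/3, 3/4, 8/9, 35/36, 1]
j=0 picked index 1: u0 ∈ [1/36, 1/9)
j=1 picked index 2: u0 ∈ [2/99, 41/396)
j=2 picked index 3: u0 ∈ [5/396, 41/198)
j=3 picked index 3: u0 ∈ [-31/396, 23/198)
j=4 picked index 4: u0 ∈ [5/198, 8/99)
j=5 picked index 6: u0 ∈ [-1/99, 7/33)
j=6 picked index 6: u0 ∈ [-10/99, 4/33)
j=7 picked index 7: u0 ∈ [1/33, 5/44)
j=8 picked index 8: u0 ∈ [1/44, 16/99)
j=9 picked index 8: u0 ∈ [-3/44, 7/99)
j=10 picked index 9: u0 ∈ [-2/99, 25/396)
intersection: [1/33, 25/396)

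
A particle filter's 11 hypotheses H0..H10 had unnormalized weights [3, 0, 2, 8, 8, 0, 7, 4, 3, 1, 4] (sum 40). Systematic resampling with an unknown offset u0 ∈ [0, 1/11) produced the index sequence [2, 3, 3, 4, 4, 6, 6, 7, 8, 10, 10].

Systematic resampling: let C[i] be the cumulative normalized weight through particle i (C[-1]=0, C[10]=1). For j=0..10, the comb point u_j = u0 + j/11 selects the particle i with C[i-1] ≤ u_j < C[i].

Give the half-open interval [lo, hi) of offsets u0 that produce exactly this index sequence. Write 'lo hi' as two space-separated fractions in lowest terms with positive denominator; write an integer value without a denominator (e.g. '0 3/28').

9/110 1/11

C = [3/40, 3/40, 1/8, 13/40, 21/40, 21/40, 7/10, 4/5, 7/8, 9/10, 1]
j=0 picked index 2: u0 ∈ [3/40, 1/8)
j=1 picked index 3: u0 ∈ [3/88, 103/440)
j=2 picked index 3: u0 ∈ [-5/88, 63/440)
j=3 picked index 4: u0 ∈ [23/440, 111/440)
j=4 picked index 4: u0 ∈ [-17/440, 71/440)
j=5 picked index 6: u0 ∈ [31/440, 27/110)
j=6 picked index 6: u0 ∈ [-9/440, 17/110)
j=7 picked index 7: u0 ∈ [7/110, 9/55)
j=8 picked index 8: u0 ∈ [4/55, 13/88)
j=9 picked index 10: u0 ∈ [9/110, 2/11)
j=10 picked index 10: u0 ∈ [-1/110, 1/11)
intersection: [9/110, 1/11)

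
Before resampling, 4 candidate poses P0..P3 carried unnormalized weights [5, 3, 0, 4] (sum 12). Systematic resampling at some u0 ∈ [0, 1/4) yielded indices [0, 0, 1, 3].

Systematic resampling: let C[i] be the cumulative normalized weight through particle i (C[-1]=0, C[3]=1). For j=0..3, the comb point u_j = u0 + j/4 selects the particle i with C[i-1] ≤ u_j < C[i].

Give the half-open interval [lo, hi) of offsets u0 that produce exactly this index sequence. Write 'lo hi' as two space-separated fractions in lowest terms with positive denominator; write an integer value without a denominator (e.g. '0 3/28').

0 1/6

C = [5/12, 2/3, 2/3, 1]
j=0 picked index 0: u0 ∈ [0, 5/12)
j=1 picked index 0: u0 ∈ [-1/4, 1/6)
j=2 picked index 1: u0 ∈ [-1/12, 1/6)
j=3 picked index 3: u0 ∈ [-1/12, 1/4)
intersection: [0, 1/6)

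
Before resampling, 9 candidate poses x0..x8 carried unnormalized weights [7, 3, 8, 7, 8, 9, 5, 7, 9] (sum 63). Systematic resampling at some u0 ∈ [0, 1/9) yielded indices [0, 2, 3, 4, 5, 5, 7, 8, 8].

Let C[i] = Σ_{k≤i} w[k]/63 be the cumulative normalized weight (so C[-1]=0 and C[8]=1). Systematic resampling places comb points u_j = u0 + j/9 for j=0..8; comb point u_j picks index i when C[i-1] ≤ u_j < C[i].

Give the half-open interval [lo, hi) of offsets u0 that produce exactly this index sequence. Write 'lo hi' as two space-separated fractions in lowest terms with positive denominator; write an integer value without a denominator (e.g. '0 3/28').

C = [1/9, 10/63, 2/7, 25/63, 11/21, 2/3, 47/63, 6/7, 1]
j=0 picked index 0: u0 ∈ [0, 1/9)
j=1 picked index 2: u0 ∈ [1/21, 11/63)
j=2 picked index 3: u0 ∈ [4/63, 11/63)
j=3 picked index 4: u0 ∈ [4/63, 4/21)
j=4 picked index 5: u0 ∈ [5/63, 2/9)
j=5 picked index 5: u0 ∈ [-2/63, 1/9)
j=6 picked index 7: u0 ∈ [5/63, 4/21)
j=7 picked index 8: u0 ∈ [5/63, 2/9)
j=8 picked index 8: u0 ∈ [-2/63, 1/9)
intersection: [5/63, 1/9)

5/63 1/9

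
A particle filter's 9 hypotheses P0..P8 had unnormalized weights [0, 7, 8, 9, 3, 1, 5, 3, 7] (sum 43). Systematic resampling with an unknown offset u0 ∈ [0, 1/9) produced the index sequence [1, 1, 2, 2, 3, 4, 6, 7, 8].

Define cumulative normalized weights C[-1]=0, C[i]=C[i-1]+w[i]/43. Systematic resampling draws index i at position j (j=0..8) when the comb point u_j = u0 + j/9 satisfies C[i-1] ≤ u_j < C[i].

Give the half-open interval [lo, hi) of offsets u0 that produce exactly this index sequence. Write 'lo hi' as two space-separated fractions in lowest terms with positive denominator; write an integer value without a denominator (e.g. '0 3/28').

1/387 2/129

C = [0, 7/43, 15/43, 24/43, 27/43, 28/43, 33/43, 36/43, 1]
j=0 picked index 1: u0 ∈ [0, 7/43)
j=1 picked index 1: u0 ∈ [-1/9, 20/387)
j=2 picked index 2: u0 ∈ [-23/387, 49/387)
j=3 picked index 2: u0 ∈ [-22/129, 2/129)
j=4 picked index 3: u0 ∈ [-37/387, 44/387)
j=5 picked index 4: u0 ∈ [1/387, 28/387)
j=6 picked index 6: u0 ∈ [-2/129, 13/129)
j=7 picked index 7: u0 ∈ [-4/387, 23/387)
j=8 picked index 8: u0 ∈ [-20/387, 1/9)
intersection: [1/387, 2/129)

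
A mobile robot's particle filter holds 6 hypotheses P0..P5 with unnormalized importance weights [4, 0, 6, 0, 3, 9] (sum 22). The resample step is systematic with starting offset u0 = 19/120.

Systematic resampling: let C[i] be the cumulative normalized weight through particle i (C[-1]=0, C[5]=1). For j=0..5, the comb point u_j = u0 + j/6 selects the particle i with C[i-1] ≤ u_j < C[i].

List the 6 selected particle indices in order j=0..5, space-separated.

C = [2/11, 2/11, 5/11, 5/11, 13/22, 1]
j=0: u_0=19/120 ∈ [0, 2/11) → index 0
j=1: u_1=13/40 ∈ [2/11, 5/11) → index 2
j=2: u_2=59/120 ∈ [5/11, 13/22) → index 4
j=3: u_3=79/120 ∈ [13/22, 1) → index 5
j=4: u_4=33/40 ∈ [13/22, 1) → index 5
j=5: u_5=119/120 ∈ [13/22, 1) → index 5

0 2 4 5 5 5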